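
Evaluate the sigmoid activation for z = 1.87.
0.8665

sigmoid(1.87) = 1/(1 + e^(-1.87)) = 1/(1 + 0.1541) = 0.8665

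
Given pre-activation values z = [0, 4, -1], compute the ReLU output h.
h = [0, 4, 0]

ReLU applied element-wise: max(0,0)=0, max(0,4)=4, max(0,-1)=0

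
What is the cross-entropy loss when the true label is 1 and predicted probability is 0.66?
L = 0.4155

L = -1·log(0.66) - 0·log(0.34) = -log(0.66) = 0.4155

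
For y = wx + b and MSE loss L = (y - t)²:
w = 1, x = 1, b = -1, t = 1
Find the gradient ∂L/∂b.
∂L/∂b = -2

y = wx + b = (1)(1) + -1 = 0
∂L/∂y = 2(y - t) = 2(0 - 1) = -2
∂y/∂b = 1
∂L/∂b = ∂L/∂y · ∂y/∂b = -2 × 1 = -2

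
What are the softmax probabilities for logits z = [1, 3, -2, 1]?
p = [0.1059, 0.7828, 0.0053, 0.1059]

exp(z) = [2.718, 20.09, 0.1353, 2.718]
Sum = 25.66
p = [0.1059, 0.7828, 0.0053, 0.1059]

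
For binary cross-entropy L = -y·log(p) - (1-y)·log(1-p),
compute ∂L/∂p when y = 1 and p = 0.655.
∂L/∂p = -1.527

∂L/∂p = -y/p + (1-y)/(1-p) = -1/0.655 + 0 = -1.527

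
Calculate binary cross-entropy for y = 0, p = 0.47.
L = 0.6349

L = -0·log(0.47) - 1·log(0.53) = -log(0.53) = 0.6349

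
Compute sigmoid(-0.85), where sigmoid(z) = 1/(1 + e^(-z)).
0.2994

sigmoid(-0.85) = 1/(1 + e^(0.85)) = 1/(1 + 2.34) = 0.2994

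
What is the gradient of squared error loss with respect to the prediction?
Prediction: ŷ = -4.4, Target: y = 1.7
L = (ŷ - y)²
∂L/∂ŷ = -12.2

∂L/∂ŷ = 2(ŷ - y) = 2(-4.4 - 1.7) = 2(-6.1) = -12.2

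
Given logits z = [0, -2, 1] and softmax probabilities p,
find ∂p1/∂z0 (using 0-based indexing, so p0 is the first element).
∂p1/∂z0 = -0.009113

p = softmax(z) = [0.2595, 0.03512, 0.7054]
p1 = 0.03512, p0 = 0.2595

∂p1/∂z0 = -p1 × p0 = -0.03512 × 0.2595 = -0.009113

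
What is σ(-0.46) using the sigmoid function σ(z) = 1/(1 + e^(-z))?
0.387

sigmoid(-0.46) = 1/(1 + e^(0.46)) = 1/(1 + 1.584) = 0.387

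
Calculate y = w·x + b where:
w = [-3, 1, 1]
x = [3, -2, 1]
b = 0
y = -10

y = (-3)(3) + (1)(-2) + (1)(1) + 0 = -10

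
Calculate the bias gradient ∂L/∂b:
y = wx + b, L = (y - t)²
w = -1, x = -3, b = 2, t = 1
∂L/∂b = 8

y = wx + b = (-1)(-3) + 2 = 5
∂L/∂y = 2(y - t) = 2(5 - 1) = 8
∂y/∂b = 1
∂L/∂b = ∂L/∂y · ∂y/∂b = 8 × 1 = 8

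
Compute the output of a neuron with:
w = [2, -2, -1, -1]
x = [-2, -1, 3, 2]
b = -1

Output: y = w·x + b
y = -8

y = (2)(-2) + (-2)(-1) + (-1)(3) + (-1)(2) + -1 = -8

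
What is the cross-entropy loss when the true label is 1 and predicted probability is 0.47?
L = 0.755

L = -1·log(0.47) - 0·log(0.53) = -log(0.47) = 0.755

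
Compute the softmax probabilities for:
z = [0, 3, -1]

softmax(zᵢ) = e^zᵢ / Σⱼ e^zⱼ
p = [0.0466, 0.9362, 0.0171]

exp(z) = [1, 20.09, 0.3679]
Sum = 21.45
p = [0.0466, 0.9362, 0.0171]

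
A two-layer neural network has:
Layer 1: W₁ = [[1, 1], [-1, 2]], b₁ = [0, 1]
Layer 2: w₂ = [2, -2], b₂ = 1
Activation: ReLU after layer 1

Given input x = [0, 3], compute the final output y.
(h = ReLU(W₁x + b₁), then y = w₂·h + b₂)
y = -7

Layer 1 pre-activation: z₁ = [3, 7]
After ReLU: h = [3, 7]
Layer 2 output: y = 2×3 + -2×7 + 1 = -7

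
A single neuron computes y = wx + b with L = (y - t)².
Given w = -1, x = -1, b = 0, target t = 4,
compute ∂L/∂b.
∂L/∂b = -6

y = wx + b = (-1)(-1) + 0 = 1
∂L/∂y = 2(y - t) = 2(1 - 4) = -6
∂y/∂b = 1
∂L/∂b = ∂L/∂y · ∂y/∂b = -6 × 1 = -6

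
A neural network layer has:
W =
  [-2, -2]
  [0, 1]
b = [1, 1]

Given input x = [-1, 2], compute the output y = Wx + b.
y = [-1, 3]

Wx = [-2×-1 + -2×2, 0×-1 + 1×2]
   = [-2, 2]
y = Wx + b = [-2 + 1, 2 + 1] = [-1, 3]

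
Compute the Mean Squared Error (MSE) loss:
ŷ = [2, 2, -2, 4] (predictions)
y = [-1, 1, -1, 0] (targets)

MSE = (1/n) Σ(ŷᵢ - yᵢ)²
MSE = 6.75

MSE = (1/4)((2--1)² + (2-1)² + (-2--1)² + (4-0)²) = (1/4)(9 + 1 + 1 + 16) = 6.75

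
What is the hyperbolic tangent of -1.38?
-0.881

tanh(-1.38) = (e^(-1.38) - e^(1.38))/(e^(-1.38) + e^(1.38)) = -0.881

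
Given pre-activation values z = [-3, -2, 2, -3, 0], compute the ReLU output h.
h = [0, 0, 2, 0, 0]

ReLU applied element-wise: max(0,-3)=0, max(0,-2)=0, max(0,2)=2, max(0,-3)=0, max(0,0)=0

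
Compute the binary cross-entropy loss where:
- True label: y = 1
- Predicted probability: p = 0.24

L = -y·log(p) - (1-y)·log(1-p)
L = 1.427

L = -1·log(0.24) - 0·log(0.76) = -log(0.24) = 1.427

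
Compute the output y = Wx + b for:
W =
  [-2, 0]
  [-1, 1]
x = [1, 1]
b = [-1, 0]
y = [-3, 0]

Wx = [-2×1 + 0×1, -1×1 + 1×1]
   = [-2, 0]
y = Wx + b = [-2 + -1, 0 + 0] = [-3, 0]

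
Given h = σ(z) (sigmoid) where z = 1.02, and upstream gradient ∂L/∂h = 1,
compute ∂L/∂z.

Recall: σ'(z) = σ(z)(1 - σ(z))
∂L/∂z = 0.1948

σ(1.02) = 0.735
σ'(1.02) = σ(1.02)(1 - σ(1.02)) = 0.735 × 0.265 = 0.1948
∂L/∂z = ∂L/∂h · σ'(z) = 1 × 0.1948 = 0.1948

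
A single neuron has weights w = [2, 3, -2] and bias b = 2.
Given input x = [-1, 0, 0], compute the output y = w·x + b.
y = 0

y = (2)(-1) + (3)(0) + (-2)(0) + 2 = 0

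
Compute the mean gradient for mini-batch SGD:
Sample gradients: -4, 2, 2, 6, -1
Average gradient = 1

Average = (1/5)(-4 + 2 + 2 + 6 + -1) = 5/5 = 1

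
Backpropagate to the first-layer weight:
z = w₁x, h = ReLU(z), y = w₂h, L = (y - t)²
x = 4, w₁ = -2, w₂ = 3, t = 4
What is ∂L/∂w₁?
∂L/∂w₁ = 0

Forward pass:
z = w₁x = -2×4 = -8
h = ReLU(-8) = 0
y = w₂h = 3×0 = 0

Backward pass:
∂L/∂y = 2(y - t) = 2(0 - 4) = -8
∂y/∂h = w₂ = 3
∂h/∂z = 0 (ReLU derivative)
∂z/∂w₁ = x = 4

∂L/∂w₁ = -8 × 3 × 0 × 4 = 0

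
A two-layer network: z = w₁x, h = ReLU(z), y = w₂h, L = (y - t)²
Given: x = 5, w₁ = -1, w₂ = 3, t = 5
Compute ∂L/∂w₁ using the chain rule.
∂L/∂w₁ = 0

Forward pass:
z = w₁x = -1×5 = -5
h = ReLU(-5) = 0
y = w₂h = 3×0 = 0

Backward pass:
∂L/∂y = 2(y - t) = 2(0 - 5) = -10
∂y/∂h = w₂ = 3
∂h/∂z = 0 (ReLU derivative)
∂z/∂w₁ = x = 5

∂L/∂w₁ = -10 × 3 × 0 × 5 = 0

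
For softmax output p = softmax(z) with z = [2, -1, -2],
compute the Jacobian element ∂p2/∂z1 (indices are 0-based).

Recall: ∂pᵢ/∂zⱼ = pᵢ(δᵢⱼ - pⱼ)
∂p2/∂z1 = -0.0007993

p = softmax(z) = [0.9362, 0.04661, 0.01715]
p2 = 0.01715, p1 = 0.04661

∂p2/∂z1 = -p2 × p1 = -0.01715 × 0.04661 = -0.0007993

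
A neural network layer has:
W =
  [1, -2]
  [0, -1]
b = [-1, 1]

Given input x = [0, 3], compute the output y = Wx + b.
y = [-7, -2]

Wx = [1×0 + -2×3, 0×0 + -1×3]
   = [-6, -3]
y = Wx + b = [-6 + -1, -3 + 1] = [-7, -2]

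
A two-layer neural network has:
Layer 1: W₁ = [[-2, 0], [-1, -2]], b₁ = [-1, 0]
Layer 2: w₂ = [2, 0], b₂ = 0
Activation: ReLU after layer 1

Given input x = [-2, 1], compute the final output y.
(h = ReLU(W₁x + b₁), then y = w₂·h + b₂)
y = 6

Layer 1 pre-activation: z₁ = [3, 0]
After ReLU: h = [3, 0]
Layer 2 output: y = 2×3 + 0×0 + 0 = 6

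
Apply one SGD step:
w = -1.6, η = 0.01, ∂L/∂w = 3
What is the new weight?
w_new = -1.63

w_new = w - η·∂L/∂w = -1.6 - 0.01×(3) = -1.6 - (0.03) = -1.63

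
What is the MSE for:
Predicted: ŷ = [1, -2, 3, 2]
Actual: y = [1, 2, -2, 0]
MSE = 11.25

MSE = (1/4)((1-1)² + (-2-2)² + (3--2)² + (2-0)²) = (1/4)(0 + 16 + 25 + 4) = 11.25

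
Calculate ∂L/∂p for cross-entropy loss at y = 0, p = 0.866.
∂L/∂p = 7.463

∂L/∂p = -y/p + (1-y)/(1-p) = 0 + 1/0.134 = 7.463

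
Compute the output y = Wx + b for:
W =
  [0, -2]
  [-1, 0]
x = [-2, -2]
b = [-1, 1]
y = [3, 3]

Wx = [0×-2 + -2×-2, -1×-2 + 0×-2]
   = [4, 2]
y = Wx + b = [4 + -1, 2 + 1] = [3, 3]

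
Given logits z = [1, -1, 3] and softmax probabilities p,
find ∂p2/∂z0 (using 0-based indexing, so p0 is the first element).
∂p2/∂z0 = -0.1017

p = softmax(z) = [0.1173, 0.01588, 0.8668]
p2 = 0.8668, p0 = 0.1173

∂p2/∂z0 = -p2 × p0 = -0.8668 × 0.1173 = -0.1017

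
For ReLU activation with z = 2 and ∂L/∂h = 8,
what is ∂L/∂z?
∂L/∂z = 8

h = ReLU(2) = 2
Since z > 0: ∂h/∂z = 1
∂L/∂z = ∂L/∂h · ∂h/∂z = 8 × 1 = 8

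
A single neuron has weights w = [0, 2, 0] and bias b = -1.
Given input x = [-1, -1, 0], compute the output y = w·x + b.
y = -3

y = (0)(-1) + (2)(-1) + (0)(0) + -1 = -3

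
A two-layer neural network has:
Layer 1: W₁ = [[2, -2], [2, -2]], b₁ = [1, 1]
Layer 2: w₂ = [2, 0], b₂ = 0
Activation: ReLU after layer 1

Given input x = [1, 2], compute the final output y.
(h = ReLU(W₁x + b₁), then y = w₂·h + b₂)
y = 0

Layer 1 pre-activation: z₁ = [-1, -1]
After ReLU: h = [0, 0]
Layer 2 output: y = 2×0 + 0×0 + 0 = 0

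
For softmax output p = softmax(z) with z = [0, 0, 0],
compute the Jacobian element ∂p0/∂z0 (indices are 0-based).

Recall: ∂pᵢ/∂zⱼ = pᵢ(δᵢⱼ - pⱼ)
∂p0/∂z0 = 0.2222

p = softmax(z) = [0.3333, 0.3333, 0.3333]
p0 = 0.3333

∂p0/∂z0 = p0(1 - p0) = 0.3333 × (1 - 0.3333) = 0.2222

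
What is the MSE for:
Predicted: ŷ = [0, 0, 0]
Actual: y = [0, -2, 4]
MSE = 6.667

MSE = (1/3)((0-0)² + (0--2)² + (0-4)²) = (1/3)(0 + 4 + 16) = 6.667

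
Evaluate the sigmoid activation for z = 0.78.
0.6857

sigmoid(0.78) = 1/(1 + e^(-0.78)) = 1/(1 + 0.4584) = 0.6857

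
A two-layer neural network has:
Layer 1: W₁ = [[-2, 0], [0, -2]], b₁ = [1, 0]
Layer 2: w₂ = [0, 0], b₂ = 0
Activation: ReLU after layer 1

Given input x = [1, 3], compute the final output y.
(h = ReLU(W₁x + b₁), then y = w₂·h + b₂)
y = 0

Layer 1 pre-activation: z₁ = [-1, -6]
After ReLU: h = [0, 0]
Layer 2 output: y = 0×0 + 0×0 + 0 = 0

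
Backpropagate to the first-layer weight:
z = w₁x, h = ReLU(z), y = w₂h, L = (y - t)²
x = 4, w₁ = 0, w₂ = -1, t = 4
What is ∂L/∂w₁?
∂L/∂w₁ = 0

Forward pass:
z = w₁x = 0×4 = 0
h = ReLU(0) = 0
y = w₂h = -1×0 = 0

Backward pass:
∂L/∂y = 2(y - t) = 2(0 - 4) = -8
∂y/∂h = w₂ = -1
∂h/∂z = 0 (ReLU derivative)
∂z/∂w₁ = x = 4

∂L/∂w₁ = -8 × -1 × 0 × 4 = 0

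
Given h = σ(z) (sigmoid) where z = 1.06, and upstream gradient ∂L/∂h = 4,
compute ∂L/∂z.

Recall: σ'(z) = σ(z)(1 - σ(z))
∂L/∂z = 0.7644

σ(1.06) = 0.7427
σ'(1.06) = σ(1.06)(1 - σ(1.06)) = 0.7427 × 0.2573 = 0.1911
∂L/∂z = ∂L/∂h · σ'(z) = 4 × 0.1911 = 0.7644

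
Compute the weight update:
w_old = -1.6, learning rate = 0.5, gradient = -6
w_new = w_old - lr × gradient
w_new = 1.4

w_new = w - η·∂L/∂w = -1.6 - 0.5×(-6) = -1.6 - (-3) = 1.4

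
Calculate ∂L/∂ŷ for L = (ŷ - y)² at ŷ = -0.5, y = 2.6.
∂L/∂ŷ = -6.2

∂L/∂ŷ = 2(ŷ - y) = 2(-0.5 - 2.6) = 2(-3.1) = -6.2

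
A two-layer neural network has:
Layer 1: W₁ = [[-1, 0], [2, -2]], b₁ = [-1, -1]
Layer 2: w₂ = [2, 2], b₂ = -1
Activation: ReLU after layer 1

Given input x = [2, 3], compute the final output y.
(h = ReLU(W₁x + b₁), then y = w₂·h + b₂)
y = -1

Layer 1 pre-activation: z₁ = [-3, -3]
After ReLU: h = [0, 0]
Layer 2 output: y = 2×0 + 2×0 + -1 = -1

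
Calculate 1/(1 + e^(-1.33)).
0.7908

sigmoid(1.33) = 1/(1 + e^(-1.33)) = 1/(1 + 0.2645) = 0.7908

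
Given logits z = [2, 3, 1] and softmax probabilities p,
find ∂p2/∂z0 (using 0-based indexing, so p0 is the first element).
∂p2/∂z0 = -0.02203

p = softmax(z) = [0.2447, 0.6652, 0.09003]
p2 = 0.09003, p0 = 0.2447

∂p2/∂z0 = -p2 × p0 = -0.09003 × 0.2447 = -0.02203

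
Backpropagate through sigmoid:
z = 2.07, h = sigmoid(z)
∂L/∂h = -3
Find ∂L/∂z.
∂L/∂z = -0.2985

σ(2.07) = 0.888
σ'(2.07) = σ(2.07)(1 - σ(2.07)) = 0.888 × 0.112 = 0.09949
∂L/∂z = ∂L/∂h · σ'(z) = -3 × 0.09949 = -0.2985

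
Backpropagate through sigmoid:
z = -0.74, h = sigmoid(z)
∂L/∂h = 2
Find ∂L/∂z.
∂L/∂z = 0.4373

σ(-0.74) = 0.323
σ'(-0.74) = σ(-0.74)(1 - σ(-0.74)) = 0.323 × 0.677 = 0.2187
∂L/∂z = ∂L/∂h · σ'(z) = 2 × 0.2187 = 0.4373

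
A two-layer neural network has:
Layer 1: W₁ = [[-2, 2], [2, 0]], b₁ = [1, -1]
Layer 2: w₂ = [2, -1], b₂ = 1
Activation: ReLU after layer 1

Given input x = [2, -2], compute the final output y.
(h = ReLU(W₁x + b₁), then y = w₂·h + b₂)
y = -2

Layer 1 pre-activation: z₁ = [-7, 3]
After ReLU: h = [0, 3]
Layer 2 output: y = 2×0 + -1×3 + 1 = -2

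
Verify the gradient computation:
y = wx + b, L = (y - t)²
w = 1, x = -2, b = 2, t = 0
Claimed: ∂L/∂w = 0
Correct

y = (1)(-2) + 2 = 0
∂L/∂y = 2(y - t) = 2(0 - 0) = 0
∂y/∂w = x = -2
∂L/∂w = 0 × -2 = 0

Claimed value: 0
Correct: The correct gradient is 0.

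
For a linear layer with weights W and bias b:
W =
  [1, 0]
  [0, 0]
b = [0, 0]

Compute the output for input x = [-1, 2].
y = [-1, 0]

Wx = [1×-1 + 0×2, 0×-1 + 0×2]
   = [-1, 0]
y = Wx + b = [-1 + 0, 0 + 0] = [-1, 0]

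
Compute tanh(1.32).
0.8668

tanh(1.32) = (e^(1.32) - e^(-1.32))/(e^(1.32) + e^(-1.32)) = 0.8668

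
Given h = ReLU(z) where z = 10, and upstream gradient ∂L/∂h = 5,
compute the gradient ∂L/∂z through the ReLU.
∂L/∂z = 5

h = ReLU(10) = 10
Since z > 0: ∂h/∂z = 1
∂L/∂z = ∂L/∂h · ∂h/∂z = 5 × 1 = 5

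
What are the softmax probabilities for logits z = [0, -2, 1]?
p = [0.2595, 0.0351, 0.7054]

exp(z) = [1, 0.1353, 2.718]
Sum = 3.854
p = [0.2595, 0.0351, 0.7054]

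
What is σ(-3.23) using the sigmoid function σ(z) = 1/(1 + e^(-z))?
0.03805

sigmoid(-3.23) = 1/(1 + e^(3.23)) = 1/(1 + 25.28) = 0.03805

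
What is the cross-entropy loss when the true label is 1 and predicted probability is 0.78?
L = 0.2485

L = -1·log(0.78) - 0·log(0.22) = -log(0.78) = 0.2485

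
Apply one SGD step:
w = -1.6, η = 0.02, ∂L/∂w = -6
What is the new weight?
w_new = -1.48

w_new = w - η·∂L/∂w = -1.6 - 0.02×(-6) = -1.6 - (-0.12) = -1.48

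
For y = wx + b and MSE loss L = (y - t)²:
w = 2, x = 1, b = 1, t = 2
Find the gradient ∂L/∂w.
∂L/∂w = 2

y = wx + b = (2)(1) + 1 = 3
∂L/∂y = 2(y - t) = 2(3 - 2) = 2
∂y/∂w = x = 1
∂L/∂w = ∂L/∂y · ∂y/∂w = 2 × 1 = 2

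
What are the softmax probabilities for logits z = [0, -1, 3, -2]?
p = [0.0463, 0.017, 0.9304, 0.0063]

exp(z) = [1, 0.3679, 20.09, 0.1353]
Sum = 21.59
p = [0.0463, 0.017, 0.9304, 0.0063]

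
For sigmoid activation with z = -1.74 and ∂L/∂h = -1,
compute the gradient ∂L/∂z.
∂L/∂z = -0.127

σ(-1.74) = 0.1493
σ'(-1.74) = σ(-1.74)(1 - σ(-1.74)) = 0.1493 × 0.8507 = 0.127
∂L/∂z = ∂L/∂h · σ'(z) = -1 × 0.127 = -0.127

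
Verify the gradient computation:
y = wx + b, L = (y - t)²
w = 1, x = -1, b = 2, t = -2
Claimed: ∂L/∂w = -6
Correct

y = (1)(-1) + 2 = 1
∂L/∂y = 2(y - t) = 2(1 - -2) = 6
∂y/∂w = x = -1
∂L/∂w = 6 × -1 = -6

Claimed value: -6
Correct: The correct gradient is -6.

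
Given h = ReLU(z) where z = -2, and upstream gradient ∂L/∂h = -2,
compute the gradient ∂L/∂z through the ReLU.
∂L/∂z = 0

h = ReLU(-2) = 0
Since z < 0: ∂h/∂z = 0
∂L/∂z = ∂L/∂h · ∂h/∂z = -2 × 0 = 0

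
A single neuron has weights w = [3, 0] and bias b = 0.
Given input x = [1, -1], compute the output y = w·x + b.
y = 3

y = (3)(1) + (0)(-1) + 0 = 3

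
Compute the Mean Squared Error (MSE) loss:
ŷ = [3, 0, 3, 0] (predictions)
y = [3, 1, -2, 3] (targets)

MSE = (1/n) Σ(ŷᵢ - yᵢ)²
MSE = 8.75

MSE = (1/4)((3-3)² + (0-1)² + (3--2)² + (0-3)²) = (1/4)(0 + 1 + 25 + 9) = 8.75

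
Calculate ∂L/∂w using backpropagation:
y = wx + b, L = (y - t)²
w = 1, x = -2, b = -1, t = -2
∂L/∂w = 4

y = wx + b = (1)(-2) + -1 = -3
∂L/∂y = 2(y - t) = 2(-3 - -2) = -2
∂y/∂w = x = -2
∂L/∂w = ∂L/∂y · ∂y/∂w = -2 × -2 = 4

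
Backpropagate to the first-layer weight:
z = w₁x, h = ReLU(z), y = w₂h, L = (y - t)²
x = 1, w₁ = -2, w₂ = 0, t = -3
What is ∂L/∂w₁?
∂L/∂w₁ = 0

Forward pass:
z = w₁x = -2×1 = -2
h = ReLU(-2) = 0
y = w₂h = 0×0 = 0

Backward pass:
∂L/∂y = 2(y - t) = 2(0 - -3) = 6
∂y/∂h = w₂ = 0
∂h/∂z = 0 (ReLU derivative)
∂z/∂w₁ = x = 1

∂L/∂w₁ = 6 × 0 × 0 × 1 = 0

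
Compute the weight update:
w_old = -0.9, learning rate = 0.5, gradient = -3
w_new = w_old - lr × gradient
w_new = 0.6

w_new = w - η·∂L/∂w = -0.9 - 0.5×(-3) = -0.9 - (-1.5) = 0.6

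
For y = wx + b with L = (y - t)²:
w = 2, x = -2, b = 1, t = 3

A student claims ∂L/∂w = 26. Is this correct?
Incorrect

y = (2)(-2) + 1 = -3
∂L/∂y = 2(y - t) = 2(-3 - 3) = -12
∂y/∂w = x = -2
∂L/∂w = -12 × -2 = 24

Claimed value: 26
Incorrect: The correct gradient is 24.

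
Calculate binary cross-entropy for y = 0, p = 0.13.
L = 0.1393

L = -0·log(0.13) - 1·log(0.87) = -log(0.87) = 0.1393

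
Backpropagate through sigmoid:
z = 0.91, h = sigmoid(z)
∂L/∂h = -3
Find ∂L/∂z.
∂L/∂z = -0.6139

σ(0.91) = 0.713
σ'(0.91) = σ(0.91)(1 - σ(0.91)) = 0.713 × 0.287 = 0.2046
∂L/∂z = ∂L/∂h · σ'(z) = -3 × 0.2046 = -0.6139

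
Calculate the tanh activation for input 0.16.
0.1586

tanh(0.16) = (e^(0.16) - e^(-0.16))/(e^(0.16) + e^(-0.16)) = 0.1586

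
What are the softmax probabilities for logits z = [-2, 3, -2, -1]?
p = [0.0065, 0.9692, 0.0065, 0.0178]

exp(z) = [0.1353, 20.09, 0.1353, 0.3679]
Sum = 20.72
p = [0.0065, 0.9692, 0.0065, 0.0178]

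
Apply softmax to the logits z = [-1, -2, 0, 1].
p = [0.0871, 0.0321, 0.2369, 0.6439]

exp(z) = [0.3679, 0.1353, 1, 2.718]
Sum = 4.221
p = [0.0871, 0.0321, 0.2369, 0.6439]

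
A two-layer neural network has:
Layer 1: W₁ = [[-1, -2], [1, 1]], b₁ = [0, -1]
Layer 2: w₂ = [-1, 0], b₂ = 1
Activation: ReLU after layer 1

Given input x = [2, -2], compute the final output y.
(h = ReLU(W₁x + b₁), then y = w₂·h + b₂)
y = -1

Layer 1 pre-activation: z₁ = [2, -1]
After ReLU: h = [2, 0]
Layer 2 output: y = -1×2 + 0×0 + 1 = -1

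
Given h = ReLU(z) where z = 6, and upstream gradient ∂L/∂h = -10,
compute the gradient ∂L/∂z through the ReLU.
∂L/∂z = -10

h = ReLU(6) = 6
Since z > 0: ∂h/∂z = 1
∂L/∂z = ∂L/∂h · ∂h/∂z = -10 × 1 = -10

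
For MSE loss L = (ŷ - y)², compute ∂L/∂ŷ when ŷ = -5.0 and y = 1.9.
∂L/∂ŷ = -13.8

∂L/∂ŷ = 2(ŷ - y) = 2(-5.0 - 1.9) = 2(-6.9) = -13.8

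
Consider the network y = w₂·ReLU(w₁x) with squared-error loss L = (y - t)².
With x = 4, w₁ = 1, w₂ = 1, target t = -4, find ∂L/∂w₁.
∂L/∂w₁ = 64

Forward pass:
z = w₁x = 1×4 = 4
h = ReLU(4) = 4
y = w₂h = 1×4 = 4

Backward pass:
∂L/∂y = 2(y - t) = 2(4 - -4) = 16
∂y/∂h = w₂ = 1
∂h/∂z = 1 (ReLU derivative)
∂z/∂w₁ = x = 4

∂L/∂w₁ = 16 × 1 × 1 × 4 = 64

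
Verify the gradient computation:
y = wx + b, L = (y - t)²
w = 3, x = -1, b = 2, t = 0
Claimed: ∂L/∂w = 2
Correct

y = (3)(-1) + 2 = -1
∂L/∂y = 2(y - t) = 2(-1 - 0) = -2
∂y/∂w = x = -1
∂L/∂w = -2 × -1 = 2

Claimed value: 2
Correct: The correct gradient is 2.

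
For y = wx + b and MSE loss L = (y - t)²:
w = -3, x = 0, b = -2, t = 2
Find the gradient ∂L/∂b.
∂L/∂b = -8

y = wx + b = (-3)(0) + -2 = -2
∂L/∂y = 2(y - t) = 2(-2 - 2) = -8
∂y/∂b = 1
∂L/∂b = ∂L/∂y · ∂y/∂b = -8 × 1 = -8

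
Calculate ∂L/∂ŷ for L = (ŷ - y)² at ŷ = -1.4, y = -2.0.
∂L/∂ŷ = 1.2

∂L/∂ŷ = 2(ŷ - y) = 2(-1.4 - -2.0) = 2(0.6) = 1.2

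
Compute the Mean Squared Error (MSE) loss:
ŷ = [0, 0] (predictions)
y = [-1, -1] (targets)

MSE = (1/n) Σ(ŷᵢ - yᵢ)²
MSE = 1

MSE = (1/2)((0--1)² + (0--1)²) = (1/2)(1 + 1) = 1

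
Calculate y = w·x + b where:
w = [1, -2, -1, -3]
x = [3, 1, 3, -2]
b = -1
y = 3

y = (1)(3) + (-2)(1) + (-1)(3) + (-3)(-2) + -1 = 3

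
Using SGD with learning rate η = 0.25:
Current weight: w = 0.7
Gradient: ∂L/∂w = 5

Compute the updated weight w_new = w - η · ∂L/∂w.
w_new = -0.55

w_new = w - η·∂L/∂w = 0.7 - 0.25×(5) = 0.7 - (1.25) = -0.55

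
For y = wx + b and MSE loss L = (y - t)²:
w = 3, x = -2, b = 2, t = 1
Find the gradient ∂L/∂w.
∂L/∂w = 20

y = wx + b = (3)(-2) + 2 = -4
∂L/∂y = 2(y - t) = 2(-4 - 1) = -10
∂y/∂w = x = -2
∂L/∂w = ∂L/∂y · ∂y/∂w = -10 × -2 = 20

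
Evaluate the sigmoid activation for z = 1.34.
0.7925

sigmoid(1.34) = 1/(1 + e^(-1.34)) = 1/(1 + 0.2618) = 0.7925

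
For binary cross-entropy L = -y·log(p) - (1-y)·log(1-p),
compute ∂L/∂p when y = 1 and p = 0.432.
∂L/∂p = -2.315

∂L/∂p = -y/p + (1-y)/(1-p) = -1/0.432 + 0 = -2.315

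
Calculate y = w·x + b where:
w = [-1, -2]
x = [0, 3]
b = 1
y = -5

y = (-1)(0) + (-2)(3) + 1 = -5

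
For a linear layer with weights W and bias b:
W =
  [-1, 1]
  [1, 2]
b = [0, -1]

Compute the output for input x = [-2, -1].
y = [1, -5]

Wx = [-1×-2 + 1×-1, 1×-2 + 2×-1]
   = [1, -4]
y = Wx + b = [1 + 0, -4 + -1] = [1, -5]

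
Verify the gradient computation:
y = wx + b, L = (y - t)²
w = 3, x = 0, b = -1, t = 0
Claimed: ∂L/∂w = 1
Incorrect

y = (3)(0) + -1 = -1
∂L/∂y = 2(y - t) = 2(-1 - 0) = -2
∂y/∂w = x = 0
∂L/∂w = -2 × 0 = 0

Claimed value: 1
Incorrect: The correct gradient is 0.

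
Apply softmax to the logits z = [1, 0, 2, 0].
p = [0.2245, 0.0826, 0.6103, 0.0826]

exp(z) = [2.718, 1, 7.389, 1]
Sum = 12.11
p = [0.2245, 0.0826, 0.6103, 0.0826]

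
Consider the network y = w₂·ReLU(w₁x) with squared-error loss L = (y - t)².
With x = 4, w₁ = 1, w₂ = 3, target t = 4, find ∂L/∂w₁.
∂L/∂w₁ = 192

Forward pass:
z = w₁x = 1×4 = 4
h = ReLU(4) = 4
y = w₂h = 3×4 = 12

Backward pass:
∂L/∂y = 2(y - t) = 2(12 - 4) = 16
∂y/∂h = w₂ = 3
∂h/∂z = 1 (ReLU derivative)
∂z/∂w₁ = x = 4

∂L/∂w₁ = 16 × 3 × 1 × 4 = 192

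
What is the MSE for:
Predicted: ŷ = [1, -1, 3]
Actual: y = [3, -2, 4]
MSE = 2

MSE = (1/3)((1-3)² + (-1--2)² + (3-4)²) = (1/3)(4 + 1 + 1) = 2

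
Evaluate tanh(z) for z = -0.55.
-0.5005

tanh(-0.55) = (e^(-0.55) - e^(0.55))/(e^(-0.55) + e^(0.55)) = -0.5005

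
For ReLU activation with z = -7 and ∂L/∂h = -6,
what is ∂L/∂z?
∂L/∂z = 0

h = ReLU(-7) = 0
Since z < 0: ∂h/∂z = 0
∂L/∂z = ∂L/∂h · ∂h/∂z = -6 × 0 = 0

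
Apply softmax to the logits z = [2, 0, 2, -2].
p = [0.4643, 0.0628, 0.4643, 0.0085]

exp(z) = [7.389, 1, 7.389, 0.1353]
Sum = 15.91
p = [0.4643, 0.0628, 0.4643, 0.0085]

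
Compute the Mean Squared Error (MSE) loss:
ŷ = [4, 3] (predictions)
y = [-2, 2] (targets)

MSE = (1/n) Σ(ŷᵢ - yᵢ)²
MSE = 18.5

MSE = (1/2)((4--2)² + (3-2)²) = (1/2)(36 + 1) = 18.5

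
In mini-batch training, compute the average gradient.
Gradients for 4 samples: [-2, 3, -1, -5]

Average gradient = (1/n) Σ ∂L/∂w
Average gradient = -1.25

Average = (1/4)(-2 + 3 + -1 + -5) = -5/4 = -1.25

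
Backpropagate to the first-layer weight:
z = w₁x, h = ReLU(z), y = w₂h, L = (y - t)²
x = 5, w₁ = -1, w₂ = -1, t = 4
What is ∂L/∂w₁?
∂L/∂w₁ = 0

Forward pass:
z = w₁x = -1×5 = -5
h = ReLU(-5) = 0
y = w₂h = -1×0 = 0

Backward pass:
∂L/∂y = 2(y - t) = 2(0 - 4) = -8
∂y/∂h = w₂ = -1
∂h/∂z = 0 (ReLU derivative)
∂z/∂w₁ = x = 5

∂L/∂w₁ = -8 × -1 × 0 × 5 = 0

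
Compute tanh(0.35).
0.3364

tanh(0.35) = (e^(0.35) - e^(-0.35))/(e^(0.35) + e^(-0.35)) = 0.3364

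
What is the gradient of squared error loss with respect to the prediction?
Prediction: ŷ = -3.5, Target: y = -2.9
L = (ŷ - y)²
∂L/∂ŷ = -1.2

∂L/∂ŷ = 2(ŷ - y) = 2(-3.5 - -2.9) = 2(-0.6) = -1.2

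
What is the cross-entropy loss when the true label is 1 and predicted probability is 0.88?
L = 0.1278

L = -1·log(0.88) - 0·log(0.12) = -log(0.88) = 0.1278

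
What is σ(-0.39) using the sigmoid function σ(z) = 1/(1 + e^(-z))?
0.4037

sigmoid(-0.39) = 1/(1 + e^(0.39)) = 1/(1 + 1.477) = 0.4037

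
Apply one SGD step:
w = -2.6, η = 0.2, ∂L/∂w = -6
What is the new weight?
w_new = -1.4

w_new = w - η·∂L/∂w = -2.6 - 0.2×(-6) = -2.6 - (-1.2) = -1.4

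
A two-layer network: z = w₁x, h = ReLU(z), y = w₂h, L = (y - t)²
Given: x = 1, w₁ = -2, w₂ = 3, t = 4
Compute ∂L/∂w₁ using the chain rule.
∂L/∂w₁ = 0

Forward pass:
z = w₁x = -2×1 = -2
h = ReLU(-2) = 0
y = w₂h = 3×0 = 0

Backward pass:
∂L/∂y = 2(y - t) = 2(0 - 4) = -8
∂y/∂h = w₂ = 3
∂h/∂z = 0 (ReLU derivative)
∂z/∂w₁ = x = 1

∂L/∂w₁ = -8 × 3 × 0 × 1 = 0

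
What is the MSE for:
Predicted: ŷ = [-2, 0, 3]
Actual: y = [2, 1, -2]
MSE = 14

MSE = (1/3)((-2-2)² + (0-1)² + (3--2)²) = (1/3)(16 + 1 + 25) = 14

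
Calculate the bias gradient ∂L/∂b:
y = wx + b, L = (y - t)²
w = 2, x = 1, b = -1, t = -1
∂L/∂b = 4

y = wx + b = (2)(1) + -1 = 1
∂L/∂y = 2(y - t) = 2(1 - -1) = 4
∂y/∂b = 1
∂L/∂b = ∂L/∂y · ∂y/∂b = 4 × 1 = 4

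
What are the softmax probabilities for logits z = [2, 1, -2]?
p = [0.7214, 0.2654, 0.0132]

exp(z) = [7.389, 2.718, 0.1353]
Sum = 10.24
p = [0.7214, 0.2654, 0.0132]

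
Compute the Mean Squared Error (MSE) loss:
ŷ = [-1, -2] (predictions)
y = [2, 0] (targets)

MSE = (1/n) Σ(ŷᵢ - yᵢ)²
MSE = 6.5

MSE = (1/2)((-1-2)² + (-2-0)²) = (1/2)(9 + 4) = 6.5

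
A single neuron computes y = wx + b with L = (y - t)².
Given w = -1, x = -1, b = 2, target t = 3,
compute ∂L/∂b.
∂L/∂b = 0

y = wx + b = (-1)(-1) + 2 = 3
∂L/∂y = 2(y - t) = 2(3 - 3) = 0
∂y/∂b = 1
∂L/∂b = ∂L/∂y · ∂y/∂b = 0 × 1 = 0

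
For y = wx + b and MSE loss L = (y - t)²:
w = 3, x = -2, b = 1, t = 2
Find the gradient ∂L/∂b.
∂L/∂b = -14

y = wx + b = (3)(-2) + 1 = -5
∂L/∂y = 2(y - t) = 2(-5 - 2) = -14
∂y/∂b = 1
∂L/∂b = ∂L/∂y · ∂y/∂b = -14 × 1 = -14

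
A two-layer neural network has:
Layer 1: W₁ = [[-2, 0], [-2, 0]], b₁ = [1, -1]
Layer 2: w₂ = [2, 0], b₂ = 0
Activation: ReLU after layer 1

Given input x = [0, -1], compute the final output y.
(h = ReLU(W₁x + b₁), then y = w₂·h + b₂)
y = 2

Layer 1 pre-activation: z₁ = [1, -1]
After ReLU: h = [1, 0]
Layer 2 output: y = 2×1 + 0×0 + 0 = 2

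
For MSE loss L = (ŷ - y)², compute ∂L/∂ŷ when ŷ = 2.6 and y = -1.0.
∂L/∂ŷ = 7.2

∂L/∂ŷ = 2(ŷ - y) = 2(2.6 - -1.0) = 2(3.6) = 7.2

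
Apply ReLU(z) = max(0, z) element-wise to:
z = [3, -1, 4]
h = [3, 0, 4]

ReLU applied element-wise: max(0,3)=3, max(0,-1)=0, max(0,4)=4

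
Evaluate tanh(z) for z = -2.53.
-0.9874

tanh(-2.53) = (e^(-2.53) - e^(2.53))/(e^(-2.53) + e^(2.53)) = -0.9874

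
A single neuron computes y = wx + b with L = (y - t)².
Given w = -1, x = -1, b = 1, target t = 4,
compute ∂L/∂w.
∂L/∂w = 4

y = wx + b = (-1)(-1) + 1 = 2
∂L/∂y = 2(y - t) = 2(2 - 4) = -4
∂y/∂w = x = -1
∂L/∂w = ∂L/∂y · ∂y/∂w = -4 × -1 = 4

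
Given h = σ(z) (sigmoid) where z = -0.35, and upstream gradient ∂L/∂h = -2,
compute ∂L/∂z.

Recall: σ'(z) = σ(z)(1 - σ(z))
∂L/∂z = -0.485

σ(-0.35) = 0.4134
σ'(-0.35) = σ(-0.35)(1 - σ(-0.35)) = 0.4134 × 0.5866 = 0.2425
∂L/∂z = ∂L/∂h · σ'(z) = -2 × 0.2425 = -0.485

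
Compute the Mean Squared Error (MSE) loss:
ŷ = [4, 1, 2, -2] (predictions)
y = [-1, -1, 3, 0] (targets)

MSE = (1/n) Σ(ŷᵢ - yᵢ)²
MSE = 8.5

MSE = (1/4)((4--1)² + (1--1)² + (2-3)² + (-2-0)²) = (1/4)(25 + 4 + 1 + 4) = 8.5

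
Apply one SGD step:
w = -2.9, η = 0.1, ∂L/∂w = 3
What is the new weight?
w_new = -3.2

w_new = w - η·∂L/∂w = -2.9 - 0.1×(3) = -2.9 - (0.3) = -3.2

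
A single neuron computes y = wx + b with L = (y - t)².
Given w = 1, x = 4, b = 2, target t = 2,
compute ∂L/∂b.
∂L/∂b = 8

y = wx + b = (1)(4) + 2 = 6
∂L/∂y = 2(y - t) = 2(6 - 2) = 8
∂y/∂b = 1
∂L/∂b = ∂L/∂y · ∂y/∂b = 8 × 1 = 8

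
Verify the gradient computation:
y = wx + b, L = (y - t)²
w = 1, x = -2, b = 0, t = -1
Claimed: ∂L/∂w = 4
Correct

y = (1)(-2) + 0 = -2
∂L/∂y = 2(y - t) = 2(-2 - -1) = -2
∂y/∂w = x = -2
∂L/∂w = -2 × -2 = 4

Claimed value: 4
Correct: The correct gradient is 4.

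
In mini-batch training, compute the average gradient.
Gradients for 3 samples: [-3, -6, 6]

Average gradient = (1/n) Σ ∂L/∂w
Average gradient = -1

Average = (1/3)(-3 + -6 + 6) = -3/3 = -1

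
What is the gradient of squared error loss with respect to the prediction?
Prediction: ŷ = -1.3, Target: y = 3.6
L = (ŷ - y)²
∂L/∂ŷ = -9.8

∂L/∂ŷ = 2(ŷ - y) = 2(-1.3 - 3.6) = 2(-4.9) = -9.8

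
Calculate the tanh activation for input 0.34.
0.3275

tanh(0.34) = (e^(0.34) - e^(-0.34))/(e^(0.34) + e^(-0.34)) = 0.3275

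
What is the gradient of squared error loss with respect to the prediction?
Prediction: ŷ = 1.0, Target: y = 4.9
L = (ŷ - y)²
∂L/∂ŷ = -7.8

∂L/∂ŷ = 2(ŷ - y) = 2(1.0 - 4.9) = 2(-3.9) = -7.8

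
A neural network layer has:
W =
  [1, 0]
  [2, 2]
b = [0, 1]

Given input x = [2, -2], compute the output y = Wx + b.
y = [2, 1]

Wx = [1×2 + 0×-2, 2×2 + 2×-2]
   = [2, 0]
y = Wx + b = [2 + 0, 0 + 1] = [2, 1]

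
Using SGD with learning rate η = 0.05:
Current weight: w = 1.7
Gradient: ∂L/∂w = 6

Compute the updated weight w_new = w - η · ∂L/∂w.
w_new = 1.4

w_new = w - η·∂L/∂w = 1.7 - 0.05×(6) = 1.7 - (0.3) = 1.4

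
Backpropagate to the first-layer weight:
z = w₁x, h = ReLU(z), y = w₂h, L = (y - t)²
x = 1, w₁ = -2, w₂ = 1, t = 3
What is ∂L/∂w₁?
∂L/∂w₁ = 0

Forward pass:
z = w₁x = -2×1 = -2
h = ReLU(-2) = 0
y = w₂h = 1×0 = 0

Backward pass:
∂L/∂y = 2(y - t) = 2(0 - 3) = -6
∂y/∂h = w₂ = 1
∂h/∂z = 0 (ReLU derivative)
∂z/∂w₁ = x = 1

∂L/∂w₁ = -6 × 1 × 0 × 1 = 0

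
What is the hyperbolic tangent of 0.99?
0.7574

tanh(0.99) = (e^(0.99) - e^(-0.99))/(e^(0.99) + e^(-0.99)) = 0.7574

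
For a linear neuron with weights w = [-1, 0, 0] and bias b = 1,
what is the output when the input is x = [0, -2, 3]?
y = 1

y = (-1)(0) + (0)(-2) + (0)(3) + 1 = 1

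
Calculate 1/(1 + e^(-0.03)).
0.5075

sigmoid(0.03) = 1/(1 + e^(-0.03)) = 1/(1 + 0.9704) = 0.5075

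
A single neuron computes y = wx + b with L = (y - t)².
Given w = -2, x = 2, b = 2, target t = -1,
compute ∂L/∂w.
∂L/∂w = -4

y = wx + b = (-2)(2) + 2 = -2
∂L/∂y = 2(y - t) = 2(-2 - -1) = -2
∂y/∂w = x = 2
∂L/∂w = ∂L/∂y · ∂y/∂w = -2 × 2 = -4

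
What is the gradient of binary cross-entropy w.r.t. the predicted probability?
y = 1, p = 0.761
∂L/∂p = -1.314

∂L/∂p = -y/p + (1-y)/(1-p) = -1/0.761 + 0 = -1.314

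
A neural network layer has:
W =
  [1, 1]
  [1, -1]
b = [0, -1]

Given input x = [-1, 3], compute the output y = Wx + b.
y = [2, -5]

Wx = [1×-1 + 1×3, 1×-1 + -1×3]
   = [2, -4]
y = Wx + b = [2 + 0, -4 + -1] = [2, -5]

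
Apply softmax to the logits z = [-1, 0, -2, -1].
p = [0.1966, 0.5344, 0.0723, 0.1966]

exp(z) = [0.3679, 1, 0.1353, 0.3679]
Sum = 1.871
p = [0.1966, 0.5344, 0.0723, 0.1966]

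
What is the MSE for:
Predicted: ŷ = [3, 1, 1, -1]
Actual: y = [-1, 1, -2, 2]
MSE = 8.5

MSE = (1/4)((3--1)² + (1-1)² + (1--2)² + (-1-2)²) = (1/4)(16 + 0 + 9 + 9) = 8.5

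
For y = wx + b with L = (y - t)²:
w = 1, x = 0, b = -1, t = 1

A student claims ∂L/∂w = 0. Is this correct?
Correct

y = (1)(0) + -1 = -1
∂L/∂y = 2(y - t) = 2(-1 - 1) = -4
∂y/∂w = x = 0
∂L/∂w = -4 × 0 = 0

Claimed value: 0
Correct: The correct gradient is 0.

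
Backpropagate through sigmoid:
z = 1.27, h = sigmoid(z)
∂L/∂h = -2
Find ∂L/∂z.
∂L/∂z = -0.3424

σ(1.27) = 0.7807
σ'(1.27) = σ(1.27)(1 - σ(1.27)) = 0.7807 × 0.2193 = 0.1712
∂L/∂z = ∂L/∂h · σ'(z) = -2 × 0.1712 = -0.3424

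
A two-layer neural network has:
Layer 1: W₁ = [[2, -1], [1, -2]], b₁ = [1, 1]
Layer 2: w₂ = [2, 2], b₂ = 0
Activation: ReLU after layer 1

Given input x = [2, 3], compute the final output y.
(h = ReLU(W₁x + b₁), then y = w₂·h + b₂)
y = 4

Layer 1 pre-activation: z₁ = [2, -3]
After ReLU: h = [2, 0]
Layer 2 output: y = 2×2 + 2×0 + 0 = 4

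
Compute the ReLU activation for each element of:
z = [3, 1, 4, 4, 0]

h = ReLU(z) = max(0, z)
h = [3, 1, 4, 4, 0]

ReLU applied element-wise: max(0,3)=3, max(0,1)=1, max(0,4)=4, max(0,4)=4, max(0,0)=0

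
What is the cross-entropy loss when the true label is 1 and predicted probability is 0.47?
L = 0.755

L = -1·log(0.47) - 0·log(0.53) = -log(0.47) = 0.755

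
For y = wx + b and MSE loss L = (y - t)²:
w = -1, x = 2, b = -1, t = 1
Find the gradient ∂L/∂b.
∂L/∂b = -8

y = wx + b = (-1)(2) + -1 = -3
∂L/∂y = 2(y - t) = 2(-3 - 1) = -8
∂y/∂b = 1
∂L/∂b = ∂L/∂y · ∂y/∂b = -8 × 1 = -8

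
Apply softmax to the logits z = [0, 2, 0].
p = [0.1065, 0.787, 0.1065]

exp(z) = [1, 7.389, 1]
Sum = 9.389
p = [0.1065, 0.787, 0.1065]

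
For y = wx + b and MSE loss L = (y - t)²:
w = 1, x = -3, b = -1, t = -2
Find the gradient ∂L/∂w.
∂L/∂w = 12

y = wx + b = (1)(-3) + -1 = -4
∂L/∂y = 2(y - t) = 2(-4 - -2) = -4
∂y/∂w = x = -3
∂L/∂w = ∂L/∂y · ∂y/∂w = -4 × -3 = 12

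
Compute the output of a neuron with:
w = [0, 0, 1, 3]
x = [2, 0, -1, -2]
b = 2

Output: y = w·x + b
y = -5

y = (0)(2) + (0)(0) + (1)(-1) + (3)(-2) + 2 = -5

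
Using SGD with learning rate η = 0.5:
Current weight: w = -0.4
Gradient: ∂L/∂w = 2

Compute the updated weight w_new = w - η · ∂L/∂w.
w_new = -1.4

w_new = w - η·∂L/∂w = -0.4 - 0.5×(2) = -0.4 - (1) = -1.4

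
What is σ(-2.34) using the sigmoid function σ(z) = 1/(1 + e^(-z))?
0.08786

sigmoid(-2.34) = 1/(1 + e^(2.34)) = 1/(1 + 10.38) = 0.08786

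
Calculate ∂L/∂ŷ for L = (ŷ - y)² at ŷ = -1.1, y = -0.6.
∂L/∂ŷ = -1.0

∂L/∂ŷ = 2(ŷ - y) = 2(-1.1 - -0.6) = 2(-0.5) = -1.0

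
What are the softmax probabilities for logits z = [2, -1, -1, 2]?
p = [0.4763, 0.0237, 0.0237, 0.4763]

exp(z) = [7.389, 0.3679, 0.3679, 7.389]
Sum = 15.51
p = [0.4763, 0.0237, 0.0237, 0.4763]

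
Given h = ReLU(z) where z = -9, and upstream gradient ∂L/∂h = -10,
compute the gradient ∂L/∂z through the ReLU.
∂L/∂z = 0

h = ReLU(-9) = 0
Since z < 0: ∂h/∂z = 0
∂L/∂z = ∂L/∂h · ∂h/∂z = -10 × 0 = 0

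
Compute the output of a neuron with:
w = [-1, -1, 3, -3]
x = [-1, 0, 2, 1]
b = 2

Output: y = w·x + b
y = 6

y = (-1)(-1) + (-1)(0) + (3)(2) + (-3)(1) + 2 = 6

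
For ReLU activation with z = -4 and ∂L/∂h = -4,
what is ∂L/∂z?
∂L/∂z = 0

h = ReLU(-4) = 0
Since z < 0: ∂h/∂z = 0
∂L/∂z = ∂L/∂h · ∂h/∂z = -4 × 0 = 0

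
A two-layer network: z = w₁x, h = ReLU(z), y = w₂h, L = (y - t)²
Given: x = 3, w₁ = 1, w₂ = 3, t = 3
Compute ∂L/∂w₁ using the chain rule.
∂L/∂w₁ = 108

Forward pass:
z = w₁x = 1×3 = 3
h = ReLU(3) = 3
y = w₂h = 3×3 = 9

Backward pass:
∂L/∂y = 2(y - t) = 2(9 - 3) = 12
∂y/∂h = w₂ = 3
∂h/∂z = 1 (ReLU derivative)
∂z/∂w₁ = x = 3

∂L/∂w₁ = 12 × 3 × 1 × 3 = 108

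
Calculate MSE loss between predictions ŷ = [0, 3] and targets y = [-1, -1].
MSE = 8.5

MSE = (1/2)((0--1)² + (3--1)²) = (1/2)(1 + 16) = 8.5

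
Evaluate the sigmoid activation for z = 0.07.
0.5175

sigmoid(0.07) = 1/(1 + e^(-0.07)) = 1/(1 + 0.9324) = 0.5175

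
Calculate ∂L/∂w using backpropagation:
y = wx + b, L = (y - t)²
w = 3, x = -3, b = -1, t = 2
∂L/∂w = 72

y = wx + b = (3)(-3) + -1 = -10
∂L/∂y = 2(y - t) = 2(-10 - 2) = -24
∂y/∂w = x = -3
∂L/∂w = ∂L/∂y · ∂y/∂w = -24 × -3 = 72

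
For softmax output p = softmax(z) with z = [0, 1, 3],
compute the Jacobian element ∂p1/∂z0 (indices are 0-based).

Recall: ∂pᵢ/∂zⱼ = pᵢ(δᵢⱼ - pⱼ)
∂p1/∂z0 = -0.004797

p = softmax(z) = [0.04201, 0.1142, 0.8438]
p1 = 0.1142, p0 = 0.04201

∂p1/∂z0 = -p1 × p0 = -0.1142 × 0.04201 = -0.004797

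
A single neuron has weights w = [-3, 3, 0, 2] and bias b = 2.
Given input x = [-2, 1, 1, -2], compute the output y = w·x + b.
y = 7

y = (-3)(-2) + (3)(1) + (0)(1) + (2)(-2) + 2 = 7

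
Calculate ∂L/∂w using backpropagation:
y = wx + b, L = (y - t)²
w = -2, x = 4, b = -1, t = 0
∂L/∂w = -72

y = wx + b = (-2)(4) + -1 = -9
∂L/∂y = 2(y - t) = 2(-9 - 0) = -18
∂y/∂w = x = 4
∂L/∂w = ∂L/∂y · ∂y/∂w = -18 × 4 = -72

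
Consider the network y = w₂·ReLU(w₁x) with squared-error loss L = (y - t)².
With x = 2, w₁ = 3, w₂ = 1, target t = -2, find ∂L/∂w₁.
∂L/∂w₁ = 32

Forward pass:
z = w₁x = 3×2 = 6
h = ReLU(6) = 6
y = w₂h = 1×6 = 6

Backward pass:
∂L/∂y = 2(y - t) = 2(6 - -2) = 16
∂y/∂h = w₂ = 1
∂h/∂z = 1 (ReLU derivative)
∂z/∂w₁ = x = 2

∂L/∂w₁ = 16 × 1 × 1 × 2 = 32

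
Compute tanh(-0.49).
-0.4542

tanh(-0.49) = (e^(-0.49) - e^(0.49))/(e^(-0.49) + e^(0.49)) = -0.4542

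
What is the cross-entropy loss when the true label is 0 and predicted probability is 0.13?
L = 0.1393

L = -0·log(0.13) - 1·log(0.87) = -log(0.87) = 0.1393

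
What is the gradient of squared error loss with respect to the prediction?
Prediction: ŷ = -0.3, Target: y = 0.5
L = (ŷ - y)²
∂L/∂ŷ = -1.6

∂L/∂ŷ = 2(ŷ - y) = 2(-0.3 - 0.5) = 2(-0.8) = -1.6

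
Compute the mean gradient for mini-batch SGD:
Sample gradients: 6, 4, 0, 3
Average gradient = 3.25

Average = (1/4)(6 + 4 + 0 + 3) = 13/4 = 3.25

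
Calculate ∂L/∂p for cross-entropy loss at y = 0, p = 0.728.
∂L/∂p = 3.676

∂L/∂p = -y/p + (1-y)/(1-p) = 0 + 1/0.272 = 3.676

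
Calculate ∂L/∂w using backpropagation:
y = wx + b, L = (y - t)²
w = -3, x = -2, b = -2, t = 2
∂L/∂w = -8

y = wx + b = (-3)(-2) + -2 = 4
∂L/∂y = 2(y - t) = 2(4 - 2) = 4
∂y/∂w = x = -2
∂L/∂w = ∂L/∂y · ∂y/∂w = 4 × -2 = -8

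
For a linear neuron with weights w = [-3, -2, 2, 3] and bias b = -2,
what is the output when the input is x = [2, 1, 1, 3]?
y = 1

y = (-3)(2) + (-2)(1) + (2)(1) + (3)(3) + -2 = 1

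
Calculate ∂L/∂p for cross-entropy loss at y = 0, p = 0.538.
∂L/∂p = 2.165

∂L/∂p = -y/p + (1-y)/(1-p) = 0 + 1/0.462 = 2.165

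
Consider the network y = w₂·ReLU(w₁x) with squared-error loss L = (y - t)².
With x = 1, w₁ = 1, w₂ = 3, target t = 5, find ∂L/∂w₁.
∂L/∂w₁ = -12

Forward pass:
z = w₁x = 1×1 = 1
h = ReLU(1) = 1
y = w₂h = 3×1 = 3

Backward pass:
∂L/∂y = 2(y - t) = 2(3 - 5) = -4
∂y/∂h = w₂ = 3
∂h/∂z = 1 (ReLU derivative)
∂z/∂w₁ = x = 1

∂L/∂w₁ = -4 × 3 × 1 × 1 = -12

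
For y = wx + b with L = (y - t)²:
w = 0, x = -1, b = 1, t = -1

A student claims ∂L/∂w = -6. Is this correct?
Incorrect

y = (0)(-1) + 1 = 1
∂L/∂y = 2(y - t) = 2(1 - -1) = 4
∂y/∂w = x = -1
∂L/∂w = 4 × -1 = -4

Claimed value: -6
Incorrect: The correct gradient is -4.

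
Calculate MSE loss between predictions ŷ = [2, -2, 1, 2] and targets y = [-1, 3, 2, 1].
MSE = 9

MSE = (1/4)((2--1)² + (-2-3)² + (1-2)² + (2-1)²) = (1/4)(9 + 25 + 1 + 1) = 9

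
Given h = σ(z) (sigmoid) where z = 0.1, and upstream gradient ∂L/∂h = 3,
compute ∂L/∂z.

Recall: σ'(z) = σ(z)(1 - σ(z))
∂L/∂z = 0.7481

σ(0.1) = 0.525
σ'(0.1) = σ(0.1)(1 - σ(0.1)) = 0.525 × 0.475 = 0.2494
∂L/∂z = ∂L/∂h · σ'(z) = 3 × 0.2494 = 0.7481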